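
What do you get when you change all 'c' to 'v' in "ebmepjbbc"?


Input string: 'ebmepjbbc'
Operation: replace 'c' with 'v'
Positions of 'c': 8
After replacement: ebmepjbbv


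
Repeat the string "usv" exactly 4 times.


Input string: 'usv'
Operation: repeat 4 times
Concatenation: 'usv' + 'usv' + 'usv' + 'usv'
Result: usvusvusvusv


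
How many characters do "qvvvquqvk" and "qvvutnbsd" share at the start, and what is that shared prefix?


String 1: 'qvvvquqvk'
String 2: 'qvvutnbsd'
Compare position by position:
pos 0: 'q' vs 'q' match
pos 1: 'v' vs 'v' match
pos 2: 'v' vs 'v' match
pos 3: 'v' vs 'u' differ -> stop
Longest common prefix: "qvv" (length 3)


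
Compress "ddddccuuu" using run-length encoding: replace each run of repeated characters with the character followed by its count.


Input: 'ddddccuuu'
Operation: identify consecutive runs
Runs: 'dddd' -> d4, 'cc' -> c2, 'uuu' -> u3
Encoded: d4c2u3


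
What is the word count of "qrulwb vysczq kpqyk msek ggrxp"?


Input string: 'qrulwb vysczq kpqyk msek ggrxp'
Operation: split by spaces
Words found: 'qrulwb', 'vysczq', 'kpqyk', 'msek', 'ggrxp'
Word count: 5


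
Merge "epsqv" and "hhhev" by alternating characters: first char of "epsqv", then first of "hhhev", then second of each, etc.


String 1: 'epsqv'
String 2: 'hhhev'
Operation: alternate characters
Pairs: 'e'+'h', 'p'+'h', 's'+'h', 'q'+'e', 'v'+'v'
Result: ehphshqevv


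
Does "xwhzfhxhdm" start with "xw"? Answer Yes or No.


Input string: 'xwhzfhxhdm'
Prefix to check: 'xw'
First 2 characters of input: 'xw'
Match: True
Result: Yes


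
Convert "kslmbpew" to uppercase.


Input string: 'kslmbpew'
Operation: convert each letter to uppercase
Mapping: 'k'->'K', 's'->'S', 'l'->'L', 'm'->'M', 'b'->'B', 'p'->'P', 'e'->'E', 'w'->'W'
Result: KSLMBPEW


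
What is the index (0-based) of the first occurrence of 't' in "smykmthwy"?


Input string: 'smykmthwy'
Target: 't'
Scanning left to right: s[0]='s', s[1]='m', s[2]='y', s[3]='k', s[4]='m', s[5]='t'
First match at index: 5


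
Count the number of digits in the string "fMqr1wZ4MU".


Input string: 'fMqr1wZ4MU'
Operation: count digit characters (0-9)
Scan: 'f', 'M', 'q', 'r', '1'(digit), 'w', 'Z', '4'(digit), 'M', 'U'
Digits found: 2
Result: 2


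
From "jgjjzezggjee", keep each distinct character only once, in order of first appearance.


Input: 'jgjjzezggjee'
Operation: keep first occurrence of each character
Scan: s[0]='j' new -> keep; s[1]='g' new -> keep; s[2]='j' seen -> skip; s[3]='j' seen -> skip; s[4]='z' new -> keep; s[5]='e' new -> keep; s[6]='z' seen -> skip; s[7]='g' seen -> skip; s[8]='g' seen -> skip; s[9]='j' seen -> skip; s[10]='e' seen -> skip; s[11]='e' seen -> skip
Result: jgze


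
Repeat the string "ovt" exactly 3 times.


Input string: 'ovt'
Operation: repeat 3 times
Concatenation: 'ovt' + 'ovt' + 'ovt'
Result: ovtovtovt


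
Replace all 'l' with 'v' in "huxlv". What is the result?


Input string: 'huxlv'
Operation: replace 'l' with 'v'
Positions of 'l': 3
After replacement: huxvv


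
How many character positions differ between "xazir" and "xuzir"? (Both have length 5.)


String 1: 'xazir'
String 2: 'xuzir'
Compare each position: pos 0: 'x'=='x', pos 1: 'a'!='u', pos 2: 'z'=='z', pos 3: 'i'=='i', pos 4: 'r'=='r'
Differing positions: 1
Hamming distance: 1


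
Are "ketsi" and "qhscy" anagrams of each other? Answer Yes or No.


String 1: 'ketsi' -> sorted: 'eikst'
String 2: 'qhscy' -> sorted: 'chqsy'
Compare sorted forms: 'eikst' != 'chqsy'
Anagram: No


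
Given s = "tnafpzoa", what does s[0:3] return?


Input string: 'tnafpzoa'
Operation: slice [0:3]
Extract characters: s[0]='t', s[1]='n', s[2]='a'
Result: tna


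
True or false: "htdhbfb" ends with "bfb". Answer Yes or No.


Input string: 'htdhbfb'
Suffix to check: 'bfb'
Last 3 characters of input: 'bfb'
Match: True
Result: Yes


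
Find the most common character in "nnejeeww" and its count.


Input: 'nnejeeww'
Operation: tally each character
Counts: 'e':3, 'j':1, 'n':2, 'w':2
Maximum: 'e' appears 3 times


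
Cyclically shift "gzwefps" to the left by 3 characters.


Input: 'gzwefps', shift = 3
Operation: split at index 3 and swap parts
Front part s[0:3] = 'gzw'
Back part s[3:] = 'efps'
Rotated = back + front = 'efps' + 'gzw'
Result: efpsgzw


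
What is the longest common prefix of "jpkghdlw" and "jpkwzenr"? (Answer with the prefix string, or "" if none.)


String 1: 'jpkghdlw'
String 2: 'jpkwzenr'
Compare position by position:
pos 0: 'j' vs 'j' match
pos 1: 'p' vs 'p' match
pos 2: 'k' vs 'k' match
pos 3: 'g' vs 'w' differ -> stop
Longest common prefix: "jpk" (length 3)


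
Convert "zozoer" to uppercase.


Input string: 'zozoer'
Operation: convert each letter to uppercase
Mapping: 'z'->'Z', 'o'->'O', 'z'->'Z', 'o'->'O', 'e'->'E', 'r'->'R'
Result: ZOZOER


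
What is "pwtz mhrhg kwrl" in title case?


Input string: 'pwtz mhrhg kwrl'
Operation: capitalize first letter of each word
Word transformations: 'pwtz'->'Pwtz', 'mhrhg'->'Mhrhg', 'kwrl'->'Kwrl'
Result: Pwtz Mhrhg Kwrl


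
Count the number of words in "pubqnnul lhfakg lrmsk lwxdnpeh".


Input string: 'pubqnnul lhfakg lrmsk lwxdnpeh'
Operation: split by spaces
Words found: 'pubqnnul', 'lhfakg', 'lrmsk', 'lwxdnpeh'
Word count: 4


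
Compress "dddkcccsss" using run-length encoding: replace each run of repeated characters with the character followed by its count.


Input: 'dddkcccsss'
Operation: identify consecutive runs
Runs: 'ddd' -> d3, 'k' -> k1, 'ccc' -> c3, 'sss' -> s3
Encoded: d3k1c3s3


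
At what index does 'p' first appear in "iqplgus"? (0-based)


Input string: 'iqplgus'
Target: 'p'
Scanning left to right: s[0]='i', s[1]='q', s[2]='p'
First match at index: 2


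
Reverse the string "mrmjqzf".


Input string: 'mrmjqzf'
Operation: reverse character order
Original order: 'm' -> 'r' -> 'm' -> 'j' -> 'q' -> 'z' -> 'f'
Reversed order: 'f' -> 'z' -> 'q' -> 'j' -> 'm' -> 'r' -> 'm'
Result: fzqjmrm


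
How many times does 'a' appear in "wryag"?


Input string: 'wryag'
Target character: 'a'
Scan each position: s[3]='a'
Matches found at indices: 3
Total: 1


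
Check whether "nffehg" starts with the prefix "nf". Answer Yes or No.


Input string: 'nffehg'
Prefix to check: 'nf'
First 2 characters of input: 'nf'
Match: True
Result: Yes


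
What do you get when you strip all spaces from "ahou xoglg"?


Input string: 'ahou xoglg'
Operation: remove all spaces
Words: 'ahou', 'xoglg'
Join without spaces: ahouxoglg


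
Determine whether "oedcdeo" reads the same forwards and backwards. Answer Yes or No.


Input string: 'oedcdeo'
Reversed: 'oedcdeo'
Compare pairs: s[0]='o' vs s[6]='o' (match), s[1]='e' vs s[5]='e' (match), s[2]='d' vs s[4]='d' (match)
Palindrome: Yes


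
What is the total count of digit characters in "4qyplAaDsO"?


Input string: '4qyplAaDsO'
Operation: count digit characters (0-9)
Scan: '4'(digit), 'q', 'y', 'p', 'l', 'A', 'a', 'D', 's', 'O'
Digits found: 1
Result: 1


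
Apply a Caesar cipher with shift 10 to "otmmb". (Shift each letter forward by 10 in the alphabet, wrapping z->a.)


Input: 'otmmb', shift = 10
Operation: for each letter, (position + 10) mod 26
Mapping: 'o'(14+10=24)->'y', 't'(19+10=29, 29 mod 26=3)->'d', 'm'(12+10=22)->'w', 'm'(12+10=22)->'w', 'b'(1+10=11)->'l'
Result: ydwwl


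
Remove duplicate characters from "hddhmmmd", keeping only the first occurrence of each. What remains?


Input: 'hddhmmmd'
Operation: keep first occurrence of each character
Scan: s[0]='h' new -> keep; s[1]='d' new -> keep; s[2]='d' seen -> skip; s[3]='h' seen -> skip; s[4]='m' new -> keep; s[5]='m' seen -> skip; s[6]='m' seen -> skip; s[7]='d' seen -> skip
Result: hdm


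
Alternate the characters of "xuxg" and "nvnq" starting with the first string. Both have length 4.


String 1: 'xuxg'
String 2: 'nvnq'
Operation: alternate characters
Pairs: 'x'+'n', 'u'+'v', 'x'+'n', 'g'+'q'
Result: xnuvxngq


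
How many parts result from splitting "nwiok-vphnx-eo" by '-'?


Input string: 'nwiok-vphnx-eo'
Delimiter: '-'
Split result: 'nwiok', 'vphnx', 'eo'
Number of parts: 3


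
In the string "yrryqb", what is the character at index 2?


Input string: 'yrryqb'
Operation: get character at index 2
Index mapping: s[0]='y', s[1]='r', s[2]='r'
Result: 'r'


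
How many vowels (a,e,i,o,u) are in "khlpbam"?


Input string: 'khlpbam'
Operation: count vowels (a, e, i, o, u)
Scan: s[0]='k', s[1]='h', s[2]='l', s[3]='p', s[4]='b', s[5]='a' (vowel), s[6]='m'
Vowels found: 1
Result: 1


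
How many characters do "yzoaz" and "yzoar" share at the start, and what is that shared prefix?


String 1: 'yzoaz'
String 2: 'yzoar'
Compare position by position:
pos 0: 'y' vs 'y' match
pos 1: 'z' vs 'z' match
pos 2: 'o' vs 'o' match
pos 3: 'a' vs 'a' match
pos 4: 'z' vs 'r' differ -> stop
Longest common prefix: "yzoa" (length 4)


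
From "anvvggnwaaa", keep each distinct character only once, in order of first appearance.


Input: 'anvvggnwaaa'
Operation: keep first occurrence of each character
Scan: s[0]='a' new -> keep; s[1]='n' new -> keep; s[2]='v' new -> keep; s[3]='v' seen -> skip; s[4]='g' new -> keep; s[5]='g' seen -> skip; s[6]='n' seen -> skip; s[7]='w' new -> keep; s[8]='a' seen -> skip; s[9]='a' seen -> skip; s[10]='a' seen -> skip
Result: anvgw


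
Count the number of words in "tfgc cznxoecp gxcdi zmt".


Input string: 'tfgc cznxoecp gxcdi zmt'
Operation: split by spaces
Words found: 'tfgc', 'cznxoecp', 'gxcdi', 'zmt'
Word count: 4


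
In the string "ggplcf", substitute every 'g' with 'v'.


Input string: 'ggplcf'
Operation: replace 'g' with 'v'
Positions of 'g': 0, 1
After replacement: vvplcf


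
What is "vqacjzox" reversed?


Input string: 'vqacjzox'
Operation: reverse character order
Original order: 'v' -> 'q' -> 'a' -> 'c' -> 'j' -> 'z' -> 'o' -> 'x'
Reversed order: 'x' -> 'o' -> 'z' -> 'j' -> 'c' -> 'a' -> 'q' -> 'v'
Result: xozjcaqv


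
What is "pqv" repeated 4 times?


Input string: 'pqv'
Operation: repeat 4 times
Concatenation: 'pqv' + 'pqv' + 'pqv' + 'pqv'
Result: pqvpqvpqvpqv


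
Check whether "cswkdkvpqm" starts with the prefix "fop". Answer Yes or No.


Input string: 'cswkdkvpqm'
Prefix to check: 'fop'
First 3 characters of input: 'csw'
Match: False
Result: No


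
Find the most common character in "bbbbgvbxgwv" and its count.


Input: 'bbbbgvbxgwv'
Operation: tally each character
Counts: 'b':5, 'g':2, 'v':2, 'w':1, 'x':1
Maximum: 'b' appears 5 times


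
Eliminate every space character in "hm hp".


Input string: 'hm hp'
Operation: remove all spaces
Words: 'hm', 'hp'
Join without spaces: hmhp


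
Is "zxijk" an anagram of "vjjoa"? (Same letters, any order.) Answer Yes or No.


String 1: 'vjjoa' -> sorted: 'ajjov'
String 2: 'zxijk' -> sorted: 'ijkxz'
Compare sorted forms: 'ajjov' != 'ijkxz'
Anagram: No


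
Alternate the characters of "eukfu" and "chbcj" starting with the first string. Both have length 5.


String 1: 'eukfu'
String 2: 'chbcj'
Operation: alternate characters
Pairs: 'e'+'c', 'u'+'h', 'k'+'b', 'f'+'c', 'u'+'j'
Result: ecuhkbfcuj


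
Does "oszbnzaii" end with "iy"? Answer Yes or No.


Input string: 'oszbnzaii'
Suffix to check: 'iy'
Last 2 characters of input: 'ii'
Match: False
Result: No


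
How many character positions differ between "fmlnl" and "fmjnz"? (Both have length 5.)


String 1: 'fmlnl'
String 2: 'fmjnz'
Compare each position: pos 0: 'f'=='f', pos 1: 'm'=='m', pos 2: 'l'!='j', pos 3: 'n'=='n', pos 4: 'l'!='z'
Differing positions: 2
Hamming distance: 2


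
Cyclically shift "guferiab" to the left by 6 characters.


Input: 'guferiab', shift = 6
Operation: split at index 6 and swap parts
Front part s[0:6] = 'guferi'
Back part s[6:] = 'ab'
Rotated = back + front = 'ab' + 'guferi'
Result: abguferi


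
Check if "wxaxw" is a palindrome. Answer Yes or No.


Input string: 'wxaxw'
Reversed: 'wxaxw'
Compare pairs: s[0]='w' vs s[4]='w' (match), s[1]='x' vs s[3]='x' (match)
Palindrome: Yes


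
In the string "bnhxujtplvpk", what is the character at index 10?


Input string: 'bnhxujtplvpk'
Operation: get character at index 10
Index mapping: s[0]='b', s[1]='n', s[2]='h', s[3]='x', s[4]='u', s[5]='j', s[6]='t', s[7]='p', s[8]='l', s[9]='v', s[10]='p'
Result: 'p'


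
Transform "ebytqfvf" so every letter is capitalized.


Input string: 'ebytqfvf'
Operation: convert each letter to uppercase
Mapping: 'e'->'E', 'b'->'B', 'y'->'Y', 't'->'T', 'q'->'Q', 'f'->'F', 'v'->'V', 'f'->'F'
Result: EBYTQFVF


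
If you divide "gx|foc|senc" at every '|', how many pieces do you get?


Input string: 'gx|foc|senc'
Delimiter: '|'
Split result: 'gx', 'foc', 'senc'
Number of parts: 3


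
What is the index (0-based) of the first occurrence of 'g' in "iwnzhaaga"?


Input string: 'iwnzhaaga'
Target: 'g'
Scanning left to right: s[0]='i', s[1]='w', s[2]='n', s[3]='z', s[4]='h', s[5]='a', s[6]='a', s[7]='g'
First match at index: 7


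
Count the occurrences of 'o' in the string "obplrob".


Input string: 'obplrob'
Target character: 'o'
Scan each position: s[0]='o', s[5]='o'
Matches found at indices: 0, 5
Total: 2


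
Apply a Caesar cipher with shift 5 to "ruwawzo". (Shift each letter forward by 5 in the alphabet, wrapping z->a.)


Input: 'ruwawzo', shift = 5
Operation: for each letter, (position + 5) mod 26
Mapping: 'r'(17+5=22)->'w', 'u'(20+5=25)->'z', 'w'(22+5=27, 27 mod 26=1)->'b', 'a'(0+5=5)->'f', 'w'(22+5=27, 27 mod 26=1)->'b', 'z'(25+5=30, 30 mod 26=4)->'e', 'o'(14+5=19)->'t'
Result: wzbfbet


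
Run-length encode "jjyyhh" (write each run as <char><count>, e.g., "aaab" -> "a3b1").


Input: 'jjyyhh'
Operation: identify consecutive runs
Runs: 'jj' -> j2, 'yy' -> y2, 'hh' -> h2
Encoded: j2y2h2


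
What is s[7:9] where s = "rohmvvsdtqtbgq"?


Input string: 'rohmvvsdtqtbgq'
Operation: slice [7:9]
Extract characters: s[7]='d', s[8]='t'
Result: dt


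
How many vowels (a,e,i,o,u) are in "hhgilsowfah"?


Input string: 'hhgilsowfah'
Operation: count vowels (a, e, i, o, u)
Scan: s[0]='h', s[1]='h', s[2]='g', s[3]='i' (vowel), s[4]='l', s[5]='s', s[6]='o' (vowel), s[7]='w', s[8]='f', s[9]='a' (vowel), s[10]='h'
Vowels found: 3
Result: 3


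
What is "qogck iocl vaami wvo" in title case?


Input string: 'qogck iocl vaami wvo'
Operation: capitalize first letter of each word
Word transformations: 'qogck'->'Qogck', 'iocl'->'Iocl', 'vaami'->'Vaami', 'wvo'->'Wvo'
Result: Qogck Iocl Vaami Wvo


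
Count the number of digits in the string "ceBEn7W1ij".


Input string: 'ceBEn7W1ij'
Operation: count digit characters (0-9)
Scan: 'c', 'e', 'B', 'E', 'n', '7'(digit), 'W', '1'(digit), 'i', 'j'
Digits found: 2
Result: 2


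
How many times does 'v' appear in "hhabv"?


Input string: 'hhabv'
Target character: 'v'
Scan each position: s[4]='v'
Matches found at indices: 4
Total: 1


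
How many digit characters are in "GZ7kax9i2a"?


Input string: 'GZ7kax9i2a'
Operation: count digit characters (0-9)
Scan: 'G', 'Z', '7'(digit), 'k', 'a', 'x', '9'(digit), 'i', '2'(digit), 'a'
Digits found: 3
Result: 3


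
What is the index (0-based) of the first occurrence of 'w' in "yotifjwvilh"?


Input string: 'yotifjwvilh'
Target: 'w'
Scanning left to right: s[0]='y', s[1]='o', s[2]='t', s[3]='i', s[4]='f', s[5]='j', s[6]='w'
First match at index: 6


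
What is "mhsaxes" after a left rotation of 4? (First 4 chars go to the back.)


Input: 'mhsaxes', shift = 4
Operation: split at index 4 and swap parts
Front part s[0:4] = 'mhsa'
Back part s[4:] = 'xes'
Rotated = back + front = 'xes' + 'mhsa'
Result: xesmhsa


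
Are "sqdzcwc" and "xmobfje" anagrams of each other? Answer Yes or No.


String 1: 'sqdzcwc' -> sorted: 'ccdqswz'
String 2: 'xmobfje' -> sorted: 'befjmox'
Compare sorted forms: 'ccdqswz' != 'befjmox'
Anagram: No


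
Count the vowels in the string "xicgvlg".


Input string: 'xicgvlg'
Operation: count vowels (a, e, i, o, u)
Scan: s[0]='x', s[1]='i' (vowel), s[2]='c', s[3]='g', s[4]='v', s[5]='l', s[6]='g'
Vowels found: 1
Result: 1


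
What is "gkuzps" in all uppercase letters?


Input string: 'gkuzps'
Operation: convert each letter to uppercase
Mapping: 'g'->'G', 'k'->'K', 'u'->'U', 'z'->'Z', 'p'->'P', 's'->'S'
Result: GKUZPS


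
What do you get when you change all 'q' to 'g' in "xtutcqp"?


Input string: 'xtutcqp'
Operation: replace 'q' with 'g'
Positions of 'q': 5
After replacement: xtutcgp


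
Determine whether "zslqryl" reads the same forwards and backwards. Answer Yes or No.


Input string: 'zslqryl'
Reversed: 'lyrqlsz'
Compare pairs: s[0]='z' vs s[6]='l' (mismatch), s[1]='s' vs s[5]='y' (mismatch), s[2]='l' vs s[4]='r' (mismatch)
Palindrome: No


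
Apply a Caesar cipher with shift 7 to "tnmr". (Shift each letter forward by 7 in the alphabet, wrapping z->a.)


Input: 'tnmr', shift = 7
Operation: for each letter, (position + 7) mod 26
Mapping: 't'(19+7=26, 26 mod 26=0)->'a', 'n'(13+7=20)->'u', 'm'(12+7=19)->'t', 'r'(17+7=24)->'y'
Result: auty


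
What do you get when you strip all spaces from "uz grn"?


Input string: 'uz grn'
Operation: remove all spaces
Words: 'uz', 'grn'
Join without spaces: uzgrn


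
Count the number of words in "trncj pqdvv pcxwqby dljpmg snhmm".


Input string: 'trncj pqdvv pcxwqby dljpmg snhmm'
Operation: split by spaces
Words found: 'trncj', 'pqdvv', 'pcxwqby', 'dljpmg', 'snhmm'
Word count: 5


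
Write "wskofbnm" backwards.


Input string: 'wskofbnm'
Operation: reverse character order
Original order: 'w' -> 's' -> 'k' -> 'o' -> 'f' -> 'b' -> 'n' -> 'm'
Reversed order: 'm' -> 'n' -> 'b' -> 'f' -> 'o' -> 'k' -> 's' -> 'w'
Result: mnbfoksw


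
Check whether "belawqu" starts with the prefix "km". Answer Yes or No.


Input string: 'belawqu'
Prefix to check: 'km'
First 2 characters of input: 'be'
Match: False
Result: No


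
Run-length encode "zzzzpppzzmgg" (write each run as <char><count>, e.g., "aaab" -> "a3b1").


Input: 'zzzzpppzzmgg'
Operation: identify consecutive runs
Runs: 'zzzz' -> z4, 'ppp' -> p3, 'zz' -> z2, 'm' -> m1, 'gg' -> g2
Encoded: z4p3z2m1g2


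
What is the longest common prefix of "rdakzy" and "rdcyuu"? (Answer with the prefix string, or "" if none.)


String 1: 'rdakzy'
String 2: 'rdcyuu'
Compare position by position:
pos 0: 'r' vs 'r' match
pos 1: 'd' vs 'd' match
pos 2: 'a' vs 'c' differ -> stop
Longest common prefix: "rd" (length 2)


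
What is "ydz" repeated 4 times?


Input string: 'ydz'
Operation: repeat 4 times
Concatenation: 'ydz' + 'ydz' + 'ydz' + 'ydz'
Result: ydzydzydzydz


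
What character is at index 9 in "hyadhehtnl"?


Input string: 'hyadhehtnl'
Operation: get character at index 9
Index mapping: s[0]='h', s[1]='y', s[2]='a', s[3]='d', s[4]='h', s[5]='e', s[6]='h', s[7]='t', s[8]='n', s[9]='l'
Result: 'l'


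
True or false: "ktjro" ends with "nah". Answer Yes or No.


Input string: 'ktjro'
Suffix to check: 'nah'
Last 3 characters of input: 'jro'
Match: False
Result: No


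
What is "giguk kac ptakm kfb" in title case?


Input string: 'giguk kac ptakm kfb'
Operation: capitalize first letter of each word
Word transformations: 'giguk'->'Giguk', 'kac'->'Kac', 'ptakm'->'Ptakm', 'kfb'->'Kfb'
Result: Giguk Kac Ptakm Kfb


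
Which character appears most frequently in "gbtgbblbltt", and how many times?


Input: 'gbtgbblbltt'
Operation: tally each character
Counts: 'b':4, 'g':2, 'l':2, 't':3
Maximum: 'b' appears 4 times


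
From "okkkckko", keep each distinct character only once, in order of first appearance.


Input: 'okkkckko'
Operation: keep first occurrence of each character
Scan: s[0]='o' new -> keep; s[1]='k' new -> keep; s[2]='k' seen -> skip; s[3]='k' seen -> skip; s[4]='c' new -> keep; s[5]='k' seen -> skip; s[6]='k' seen -> skip; s[7]='o' seen -> skip
Result: okc


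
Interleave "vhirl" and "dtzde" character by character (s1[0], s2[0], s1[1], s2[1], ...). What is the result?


String 1: 'vhirl'
String 2: 'dtzde'
Operation: alternate characters
Pairs: 'v'+'d', 'h'+'t', 'i'+'z', 'r'+'d', 'l'+'e'
Result: vdhtizrdle


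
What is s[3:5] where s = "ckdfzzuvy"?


Input string: 'ckdfzzuvy'
Operation: slice [3:5]
Extract characters: s[3]='f', s[4]='z'
Result: fz


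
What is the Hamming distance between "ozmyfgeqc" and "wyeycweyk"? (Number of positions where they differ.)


String 1: 'ozmyfgeqc'
String 2: 'wyeycweyk'
Compare each position: pos 0: 'o'!='w', pos 1: 'z'!='y', pos 2: 'm'!='e', pos 3: 'y'=='y', pos 4: 'f'!='c', pos 5: 'g'!='w', pos 6: 'e'=='e', pos 7: 'q'!='y', pos 8: 'c'!='k'
Differing positions: 7
Hamming distance: 7


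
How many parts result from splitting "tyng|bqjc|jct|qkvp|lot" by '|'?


Input string: 'tyng|bqjc|jct|qkvp|lot'
Delimiter: '|'
Split result: 'tyng', 'bqjc', 'jct', 'qkvp', 'lot'
Number of parts: 5


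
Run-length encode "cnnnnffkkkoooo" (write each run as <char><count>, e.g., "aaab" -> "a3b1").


Input: 'cnnnnffkkkoooo'
Operation: identify consecutive runs
Runs: 'c' -> c1, 'nnnn' -> n4, 'ff' -> f2, 'kkk' -> k3, 'oooo' -> o4
Encoded: c1n4f2k3o4


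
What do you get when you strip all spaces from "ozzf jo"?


Input string: 'ozzf jo'
Operation: remove all spaces
Words: 'ozzf', 'jo'
Join without spaces: ozzfjo


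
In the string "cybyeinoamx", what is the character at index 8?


Input string: 'cybyeinoamx'
Operation: get character at index 8
Index mapping: s[0]='c', s[1]='y', s[2]='b', s[3]='y', s[4]='e', s[5]='i', s[6]='n', s[7]='o', s[8]='a'
Result: 'a'


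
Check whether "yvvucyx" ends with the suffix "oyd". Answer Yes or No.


Input string: 'yvvucyx'
Suffix to check: 'oyd'
Last 3 characters of input: 'cyx'
Match: False
Result: No


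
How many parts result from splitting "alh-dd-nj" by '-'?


Input string: 'alh-dd-nj'
Delimiter: '-'
Split result: 'alh', 'dd', 'nj'
Number of parts: 3


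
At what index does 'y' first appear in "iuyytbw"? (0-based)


Input string: 'iuyytbw'
Target: 'y'
Scanning left to right: s[0]='i', s[1]='u', s[2]='y'
First match at index: 2


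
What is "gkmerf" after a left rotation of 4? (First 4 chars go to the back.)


Input: 'gkmerf', shift = 4
Operation: split at index 4 and swap parts
Front part s[0:4] = 'gkme'
Back part s[4:] = 'rf'
Rotated = back + front = 'rf' + 'gkme'
Result: rfgkme


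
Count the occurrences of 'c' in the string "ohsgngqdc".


Input string: 'ohsgngqdc'
Target character: 'c'
Scan each position: s[8]='c'
Matches found at indices: 8
Total: 1


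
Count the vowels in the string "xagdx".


Input string: 'xagdx'
Operation: count vowels (a, e, i, o, u)
Scan: s[0]='x', s[1]='a' (vowel), s[2]='g', s[3]='d', s[4]='x'
Vowels found: 1
Result: 1


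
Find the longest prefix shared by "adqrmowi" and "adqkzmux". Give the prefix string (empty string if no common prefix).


String 1: 'adqrmowi'
String 2: 'adqkzmux'
Compare position by position:
pos 0: 'a' vs 'a' match
pos 1: 'd' vs 'd' match
pos 2: 'q' vs 'q' match
pos 3: 'r' vs 'k' differ -> stop
Longest common prefix: "adq" (length 3)


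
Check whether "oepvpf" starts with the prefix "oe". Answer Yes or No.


Input string: 'oepvpf'
Prefix to check: 'oe'
First 2 characters of input: 'oe'
Match: True
Result: Yes


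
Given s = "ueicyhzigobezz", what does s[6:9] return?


Input string: 'ueicyhzigobezz'
Operation: slice [6:9]
Extract characters: s[6]='z', s[7]='i', s[8]='g'
Result: zig


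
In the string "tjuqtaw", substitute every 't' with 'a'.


Input string: 'tjuqtaw'
Operation: replace 't' with 'a'
Positions of 't': 0, 4
After replacement: ajuqaaw


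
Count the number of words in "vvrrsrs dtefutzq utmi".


Input string: 'vvrrsrs dtefutzq utmi'
Operation: split by spaces
Words found: 'vvrrsrs', 'dtefutzq', 'utmi'
Word count: 3


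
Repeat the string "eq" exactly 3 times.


Input string: 'eq'
Operation: repeat 3 times
Concatenation: 'eq' + 'eq' + 'eq'
Result: eqeqeq


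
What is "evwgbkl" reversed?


Input string: 'evwgbkl'
Operation: reverse character order
Original order: 'e' -> 'v' -> 'w' -> 'g' -> 'b' -> 'k' -> 'l'
Reversed order: 'l' -> 'k' -> 'b' -> 'g' -> 'w' -> 'v' -> 'e'
Result: lkbgwve


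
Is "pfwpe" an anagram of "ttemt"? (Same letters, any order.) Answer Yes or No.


String 1: 'ttemt' -> sorted: 'emttt'
String 2: 'pfwpe' -> sorted: 'efppw'
Compare sorted forms: 'emttt' != 'efppw'
Anagram: No


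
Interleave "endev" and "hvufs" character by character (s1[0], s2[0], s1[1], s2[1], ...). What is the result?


String 1: 'endev'
String 2: 'hvufs'
Operation: alternate characters
Pairs: 'e'+'h', 'n'+'v', 'd'+'u', 'e'+'f', 'v'+'s'
Result: ehnvduefvs


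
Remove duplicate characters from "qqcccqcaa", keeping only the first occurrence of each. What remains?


Input: 'qqcccqcaa'
Operation: keep first occurrence of each character
Scan: s[0]='q' new -> keep; s[1]='q' seen -> skip; s[2]='c' new -> keep; s[3]='c' seen -> skip; s[4]='c' seen -> skip; s[5]='q' seen -> skip; s[6]='c' seen -> skip; s[7]='a' new -> keep; s[8]='a' seen -> skip
Result: qca


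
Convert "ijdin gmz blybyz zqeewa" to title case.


Input string: 'ijdin gmz blybyz zqeewa'
Operation: capitalize first letter of each word
Word transformations: 'ijdin'->'Ijdin', 'gmz'->'Gmz', 'blybyz'->'Blybyz', 'zqeewa'->'Zqeewa'
Result: Ijdin Gmz Blybyz Zqeewa


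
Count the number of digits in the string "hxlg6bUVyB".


Input string: 'hxlg6bUVyB'
Operation: count digit characters (0-9)
Scan: 'h', 'x', 'l', 'g', '6'(digit), 'b', 'U', 'V', 'y', 'B'
Digits found: 1
Result: 1


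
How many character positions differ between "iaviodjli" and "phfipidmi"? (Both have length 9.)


String 1: 'iaviodjli'
String 2: 'phfipidmi'
Compare each position: pos 0: 'i'!='p', pos 1: 'a'!='h', pos 2: 'v'!='f', pos 3: 'i'=='i', pos 4: 'o'!='p', pos 5: 'd'!='i', pos 6: 'j'!='d', pos 7: 'l'!='m', pos 8: 'i'=='i'
Differing positions: 7
Hamming distance: 7


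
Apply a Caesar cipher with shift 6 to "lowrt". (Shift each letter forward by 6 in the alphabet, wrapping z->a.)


Input: 'lowrt', shift = 6
Operation: for each letter, (position + 6) mod 26
Mapping: 'l'(11+6=17)->'r', 'o'(14+6=20)->'u', 'w'(22+6=28, 28 mod 26=2)->'c', 'r'(17+6=23)->'x', 't'(19+6=25)->'z'
Result: rucxz


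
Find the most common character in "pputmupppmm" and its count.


Input: 'pputmupppmm'
Operation: tally each character
Counts: 'm':3, 'p':5, 't':1, 'u':2
Maximum: 'p' appears 5 times


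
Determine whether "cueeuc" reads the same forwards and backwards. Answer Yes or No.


Input string: 'cueeuc'
Reversed: 'cueeuc'
Compare pairs: s[0]='c' vs s[5]='c' (match), s[1]='u' vs s[4]='u' (match), s[2]='e' vs s[3]='e' (match)
Palindrome: Yes


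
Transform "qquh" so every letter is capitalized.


Input string: 'qquh'
Operation: convert each letter to uppercase
Mapping: 'q'->'Q', 'q'->'Q', 'u'->'U', 'h'->'H'
Result: QQUH


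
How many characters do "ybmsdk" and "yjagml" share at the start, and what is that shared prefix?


String 1: 'ybmsdk'
String 2: 'yjagml'
Compare position by position:
pos 0: 'y' vs 'y' match
pos 1: 'b' vs 'j' differ -> stop
Longest common prefix: "y" (length 1)


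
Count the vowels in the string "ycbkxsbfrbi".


Input string: 'ycbkxsbfrbi'
Operation: count vowels (a, e, i, o, u)
Scan: s[0]='y', s[1]='c', s[2]='b', s[3]='k', s[4]='x', s[5]='s', s[6]='b', s[7]='f', s[8]='r', s[9]='b', s[10]='i' (vowel)
Vowels found: 1
Result: 1


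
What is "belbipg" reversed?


Input string: 'belbipg'
Operation: reverse character order
Original order: 'b' -> 'e' -> 'l' -> 'b' -> 'i' -> 'p' -> 'g'
Reversed order: 'g' -> 'p' -> 'i' -> 'b' -> 'l' -> 'e' -> 'b'
Result: gpibleb


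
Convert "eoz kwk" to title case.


Input string: 'eoz kwk'
Operation: capitalize first letter of each word
Word transformations: 'eoz'->'Eoz', 'kwk'->'Kwk'
Result: Eoz Kwk


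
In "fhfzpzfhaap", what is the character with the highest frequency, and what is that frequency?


Input: 'fhfzpzfhaap'
Operation: tally each character
Counts: 'a':2, 'f':3, 'h':2, 'p':2, 'z':2
Maximum: 'f' appears 3 times


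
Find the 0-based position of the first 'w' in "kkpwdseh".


Input string: 'kkpwdseh'
Target: 'w'
Scanning left to right: s[0]='k', s[1]='k', s[2]='p', s[3]='w'
First match at index: 3


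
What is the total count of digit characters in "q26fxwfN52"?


Input string: 'q26fxwfN52'
Operation: count digit characters (0-9)
Scan: 'q', '2'(digit), '6'(digit), 'f', 'x', 'w', 'f', 'N', '5'(digit), '2'(digit)
Digits found: 4
Result: 4


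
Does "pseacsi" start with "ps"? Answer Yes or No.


Input string: 'pseacsi'
Prefix to check: 'ps'
First 2 characters of input: 'ps'
Match: True
Result: Yes


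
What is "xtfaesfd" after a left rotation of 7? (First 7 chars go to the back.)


Input: 'xtfaesfd', shift = 7
Operation: split at index 7 and swap parts
Front part s[0:7] = 'xtfaesf'
Back part s[7:] = 'd'
Rotated = back + front = 'd' + 'xtfaesf'
Result: dxtfaesf


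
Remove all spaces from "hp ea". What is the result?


Input string: 'hp ea'
Operation: remove all spaces
Words: 'hp', 'ea'
Join without spaces: hpea


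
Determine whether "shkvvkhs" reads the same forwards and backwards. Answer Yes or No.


Input string: 'shkvvkhs'
Reversed: 'shkvvkhs'
Compare pairs: s[0]='s' vs s[7]='s' (match), s[1]='h' vs s[6]='h' (match), s[2]='k' vs s[5]='k' (match), s[3]='v' vs s[4]='v' (match)
Palindrome: Yes


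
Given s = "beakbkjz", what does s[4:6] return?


Input string: 'beakbkjz'
Operation: slice [4:6]
Extract characters: s[4]='b', s[5]='k'
Result: bk


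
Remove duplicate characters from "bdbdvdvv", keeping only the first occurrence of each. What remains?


Input: 'bdbdvdvv'
Operation: keep first occurrence of each character
Scan: s[0]='b' new -> keep; s[1]='d' new -> keep; s[2]='b' seen -> skip; s[3]='d' seen -> skip; s[4]='v' new -> keep; s[5]='d' seen -> skip; s[6]='v' seen -> skip; s[7]='v' seen -> skip
Result: bdv


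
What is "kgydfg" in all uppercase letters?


Input string: 'kgydfg'
Operation: convert each letter to uppercase
Mapping: 'k'->'K', 'g'->'G', 'y'->'Y', 'd'->'D', 'f'->'F', 'g'->'G'
Result: KGYDFG


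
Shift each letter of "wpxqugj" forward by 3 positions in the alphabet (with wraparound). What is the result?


Input: 'wpxqugj', shift = 3
Operation: for each letter, (position + 3) mod 26
Mapping: 'w'(22+3=25)->'z', 'p'(15+3=18)->'s', 'x'(23+3=26, 26 mod 26=0)->'a', 'q'(16+3=19)->'t', 'u'(20+3=23)->'x', 'g'(6+3=9)->'j', 'j'(9+3=12)->'m'
Result: zsatxjm


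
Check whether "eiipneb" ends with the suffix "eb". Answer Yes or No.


Input string: 'eiipneb'
Suffix to check: 'eb'
Last 2 characters of input: 'eb'
Match: True
Result: Yes


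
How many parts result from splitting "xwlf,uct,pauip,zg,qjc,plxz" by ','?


Input string: 'xwlf,uct,pauip,zg,qjc,plxz'
Delimiter: ','
Split result: 'xwlf', 'uct', 'pauip', 'zg', 'qjc', 'plxz'
Number of parts: 6


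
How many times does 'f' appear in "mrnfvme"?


Input string: 'mrnfvme'
Target character: 'f'
Scan each position: s[3]='f'
Matches found at indices: 3
Total: 1


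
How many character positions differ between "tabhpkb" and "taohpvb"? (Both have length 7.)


String 1: 'tabhpkb'
String 2: 'taohpvb'
Compare each position: pos 0: 't'=='t', pos 1: 'a'=='a', pos 2: 'b'!='o', pos 3: 'h'=='h', pos 4: 'p'=='p', pos 5: 'k'!='v', pos 6: 'b'=='b'
Differing positions: 2
Hamming distance: 2


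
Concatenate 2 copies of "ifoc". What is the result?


Input string: 'ifoc'
Operation: repeat 2 times
Concatenation: 'ifoc' + 'ifoc'
Result: ifocifoc


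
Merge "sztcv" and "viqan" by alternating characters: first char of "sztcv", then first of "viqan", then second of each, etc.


String 1: 'sztcv'
String 2: 'viqan'
Operation: alternate characters
Pairs: 's'+'v', 'z'+'i', 't'+'q', 'c'+'a', 'v'+'n'
Result: svzitqcavn


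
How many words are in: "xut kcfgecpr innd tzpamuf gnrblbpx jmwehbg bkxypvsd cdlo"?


Input string: 'xut kcfgecpr innd tzpamuf gnrblbpx jmwehbg bkxypvsd cdlo'
Operation: split by spaces
Words found: 'xut', 'kcfgecpr', 'innd', 'tzpamuf', 'gnrblbpx', 'jmwehbg', 'bkxypvsd', 'cdlo'
Word count: 8


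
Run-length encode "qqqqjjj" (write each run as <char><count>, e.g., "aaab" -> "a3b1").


Input: 'qqqqjjj'
Operation: identify consecutive runs
Runs: 'qqqq' -> q4, 'jjj' -> j3
Encoded: q4j3


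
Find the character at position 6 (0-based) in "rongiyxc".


Input string: 'rongiyxc'
Operation: get character at index 6
Index mapping: s[0]='r', s[1]='o', s[2]='n', s[3]='g', s[4]='i', s[5]='y', s[6]='x'
Result: 'x'


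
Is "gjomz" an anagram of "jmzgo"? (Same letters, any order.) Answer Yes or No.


String 1: 'jmzgo' -> sorted: 'gjmoz'
String 2: 'gjomz' -> sorted: 'gjmoz'
Compare sorted forms: 'gjmoz' == 'gjmoz'
Anagram: Yes


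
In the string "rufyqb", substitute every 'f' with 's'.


Input string: 'rufyqb'
Operation: replace 'f' with 's'
Positions of 'f': 2
After replacement: rusyqb


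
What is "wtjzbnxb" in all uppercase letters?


Input string: 'wtjzbnxb'
Operation: convert each letter to uppercase
Mapping: 'w'->'W', 't'->'T', 'j'->'J', 'z'->'Z', 'b'->'B', 'n'->'N', 'x'->'X', 'b'->'B'
Result: WTJZBNXB


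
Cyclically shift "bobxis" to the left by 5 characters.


Input: 'bobxis', shift = 5
Operation: split at index 5 and swap parts
Front part s[0:5] = 'bobxi'
Back part s[5:] = 's'
Rotated = back + front = 's' + 'bobxi'
Result: sbobxi


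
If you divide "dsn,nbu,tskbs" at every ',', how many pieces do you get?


Input string: 'dsn,nbu,tskbs'
Delimiter: ','
Split result: 'dsn', 'nbu', 'tskbs'
Number of parts: 3


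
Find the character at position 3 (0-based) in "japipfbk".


Input string: 'japipfbk'
Operation: get character at index 3
Index mapping: s[0]='j', s[1]='a', s[2]='p', s[3]='i'
Result: 'i'


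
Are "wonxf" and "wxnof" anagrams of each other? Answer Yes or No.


String 1: 'wonxf' -> sorted: 'fnowx'
String 2: 'wxnof' -> sorted: 'fnowx'
Compare sorted forms: 'fnowx' == 'fnowx'
Anagram: Yes


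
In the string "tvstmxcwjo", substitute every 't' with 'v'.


Input string: 'tvstmxcwjo'
Operation: replace 't' with 'v'
Positions of 't': 0, 3
After replacement: vvsvmxcwjo


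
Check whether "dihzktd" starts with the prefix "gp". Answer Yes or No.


Input string: 'dihzktd'
Prefix to check: 'gp'
First 2 characters of input: 'di'
Match: False
Result: No


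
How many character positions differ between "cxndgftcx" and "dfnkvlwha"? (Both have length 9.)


String 1: 'cxndgftcx'
String 2: 'dfnkvlwha'
Compare each position: pos 0: 'c'!='d', pos 1: 'x'!='f', pos 2: 'n'=='n', pos 3: 'd'!='k', pos 4: 'g'!='v', pos 5: 'f'!='l', pos 6: 't'!='w', pos 7: 'c'!='h', pos 8: 'x'!='a'
Differing positions: 8
Hamming distance: 8


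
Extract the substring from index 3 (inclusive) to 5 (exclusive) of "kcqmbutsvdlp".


Input string: 'kcqmbutsvdlp'
Operation: slice [3:5]
Extract characters: s[3]='m', s[4]='b'
Result: mb


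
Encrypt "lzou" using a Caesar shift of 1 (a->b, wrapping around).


Input: 'lzou', shift = 1
Operation: for each letter, (position + 1) mod 26
Mapping: 'l'(11+1=12)->'m', 'z'(25+1=26, 26 mod 26=0)->'a', 'o'(14+1=15)->'p', 'u'(20+1=21)->'v'
Result: mapv


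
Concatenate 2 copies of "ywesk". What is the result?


Input string: 'ywesk'
Operation: repeat 2 times
Concatenation: 'ywesk' + 'ywesk'
Result: yweskywesk


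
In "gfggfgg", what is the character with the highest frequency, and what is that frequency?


Input: 'gfggfgg'
Operation: tally each character
Counts: 'f':2, 'g':5
Maximum: 'g' appears 5 times


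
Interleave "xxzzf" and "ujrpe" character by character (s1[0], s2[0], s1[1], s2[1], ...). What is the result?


String 1: 'xxzzf'
String 2: 'ujrpe'
Operation: alternate characters
Pairs: 'x'+'u', 'x'+'j', 'z'+'r', 'z'+'p', 'f'+'e'
Result: xuxjzrzpfe


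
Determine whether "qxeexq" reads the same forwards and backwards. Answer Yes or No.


Input string: 'qxeexq'
Reversed: 'qxeexq'
Compare pairs: s[0]='q' vs s[5]='q' (match), s[1]='x' vs s[4]='x' (match), s[2]='e' vs s[3]='e' (match)
Palindrome: Yes


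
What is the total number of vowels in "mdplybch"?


Input string: 'mdplybch'
Operation: count vowels (a, e, i, o, u)
Scan: s[0]='m', s[1]='d', s[2]='p', s[3]='l', s[4]='y', s[5]='b', s[6]='c', s[7]='h'
Vowels found: 0
Result: 0


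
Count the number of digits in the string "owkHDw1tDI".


Input string: 'owkHDw1tDI'
Operation: count digit characters (0-9)
Scan: 'o', 'w', 'k', 'H', 'D', 'w', '1'(digit), 't', 'D', 'I'
Digits found: 1
Result: 1


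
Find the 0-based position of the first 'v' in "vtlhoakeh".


Input string: 'vtlhoakeh'
Target: 'v'
Scanning left to right: s[0]='v'
First match at index: 0


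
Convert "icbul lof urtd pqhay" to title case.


Input string: 'icbul lof urtd pqhay'
Operation: capitalize first letter of each word
Word transformations: 'icbul'->'Icbul', 'lof'->'Lof', 'urtd'->'Urtd', 'pqhay'->'Pqhay'
Result: Icbul Lof Urtd Pqhay


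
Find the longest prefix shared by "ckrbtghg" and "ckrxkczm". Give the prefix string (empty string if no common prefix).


String 1: 'ckrbtghg'
String 2: 'ckrxkczm'
Compare position by position:
pos 0: 'c' vs 'c' match
pos 1: 'k' vs 'k' match
pos 2: 'r' vs 'r' match
pos 3: 'b' vs 'x' differ -> stop
Longest common prefix: "ckr" (length 3)


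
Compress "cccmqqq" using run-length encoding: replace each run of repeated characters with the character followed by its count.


Input: 'cccmqqq'
Operation: identify consecutive runs
Runs: 'ccc' -> c3, 'm' -> m1, 'qqq' -> q3
Encoded: c3m1q3


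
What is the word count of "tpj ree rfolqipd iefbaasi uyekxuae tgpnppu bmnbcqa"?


Input string: 'tpj ree rfolqipd iefbaasi uyekxuae tgpnppu bmnbcqa'
Operation: split by spaces
Words found: 'tpj', 'ree', 'rfolqipd', 'iefbaasi', 'uyekxuae', 'tgpnppu', 'bmnbcqa'
Word count: 7


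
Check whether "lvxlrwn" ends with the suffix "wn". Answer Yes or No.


Input string: 'lvxlrwn'
Suffix to check: 'wn'
Last 2 characters of input: 'wn'
Match: True
Result: Yes


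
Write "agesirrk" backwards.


Input string: 'agesirrk'
Operation: reverse character order
Original order: 'a' -> 'g' -> 'e' -> 's' -> 'i' -> 'r' -> 'r' -> 'k'
Reversed order: 'k' -> 'r' -> 'r' -> 'i' -> 's' -> 'e' -> 'g' -> 'a'
Result: krrisega


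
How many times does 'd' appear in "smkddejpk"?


Input string: 'smkddejpk'
Target character: 'd'
Scan each position: s[3]='d', s[4]='d'
Matches found at indices: 3, 4
Total: 2


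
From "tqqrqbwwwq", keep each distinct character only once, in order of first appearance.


Input: 'tqqrqbwwwq'
Operation: keep first occurrence of each character
Scan: s[0]='t' new -> keep; s[1]='q' new -> keep; s[2]='q' seen -> skip; s[3]='r' new -> keep; s[4]='q' seen -> skip; s[5]='b' new -> keep; s[6]='w' new -> keep; s[7]='w' seen -> skip; s[8]='w' seen -> skip; s[9]='q' seen -> skip
Result: tqrbw


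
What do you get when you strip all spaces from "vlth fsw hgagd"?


Input string: 'vlth fsw hgagd'
Operation: remove all spaces
Words: 'vlth', 'fsw', 'hgagd'
Join without spaces: vlthfswhgagd


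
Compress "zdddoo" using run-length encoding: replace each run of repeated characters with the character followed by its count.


Input: 'zdddoo'
Operation: identify consecutive runs
Runs: 'z' -> z1, 'ddd' -> d3, 'oo' -> o2
Encoded: z1d3o2


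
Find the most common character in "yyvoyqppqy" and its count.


Input: 'yyvoyqppqy'
Operation: tally each character
Counts: 'o':1, 'p':2, 'q':2, 'v':1, 'y':4
Maximum: 'y' appears 4 times


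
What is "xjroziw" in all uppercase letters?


Input string: 'xjroziw'
Operation: convert each letter to uppercase
Mapping: 'x'->'X', 'j'->'J', 'r'->'R', 'o'->'O', 'z'->'Z', 'i'->'I', 'w'->'W'
Result: XJROZIW
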